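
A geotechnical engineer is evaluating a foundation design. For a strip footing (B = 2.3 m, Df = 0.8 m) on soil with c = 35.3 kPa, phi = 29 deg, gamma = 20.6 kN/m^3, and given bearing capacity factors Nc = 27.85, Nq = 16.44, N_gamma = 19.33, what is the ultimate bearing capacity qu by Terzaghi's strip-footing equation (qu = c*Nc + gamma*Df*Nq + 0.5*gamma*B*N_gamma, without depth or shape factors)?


Result: 1711.96 kPa

Derivation:
Compute qu = c*Nc + gamma*Df*Nq + 0.5*gamma*B*N_gamma
Term 1: 35.3 * 27.85 = 983.105
Term 2: 20.6 * 0.8 * 16.44 = 270.9312
Term 3: 0.5 * 20.6 * 2.3 * 19.33 = 457.9277
qu = 983.105 + 270.9312 + 457.9277
qu = 1711.96 kPa


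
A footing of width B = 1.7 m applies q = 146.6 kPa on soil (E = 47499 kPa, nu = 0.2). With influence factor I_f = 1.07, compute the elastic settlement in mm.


Result: 5.39 mm

Derivation:
Using Se = q * B * (1 - nu^2) * I_f / E
1 - nu^2 = 1 - 0.2^2 = 0.96
Se = 146.6 * 1.7 * 0.96 * 1.07 / 47499
Se = 0.005390 m
Convert to mm: Se = 0.005390 * 1000 = 5.39 mm


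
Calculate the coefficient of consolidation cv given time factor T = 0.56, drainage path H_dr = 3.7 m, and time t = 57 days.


Result: 0.1345 m^2/day

Derivation:
Using cv = T * H_dr^2 / t
H_dr^2 = 3.7^2 = 13.69
cv = 0.56 * 13.69 / 57
cv = 0.1345 m^2/day


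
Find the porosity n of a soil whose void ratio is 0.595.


Using the relation n = e / (1 + e)
n = 0.595 / (1 + 0.595)
n = 0.595 / 1.595
n = 0.373


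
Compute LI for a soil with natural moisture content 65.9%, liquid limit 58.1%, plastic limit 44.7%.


Result: 1.582

Derivation:
First compute the plasticity index:
PI = LL - PL = 58.1 - 44.7 = 13.4
Then compute the liquidity index:
LI = (w - PL) / PI
LI = (65.9 - 44.7) / 13.4
LI = 1.582


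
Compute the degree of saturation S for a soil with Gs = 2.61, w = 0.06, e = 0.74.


Result: 0.2116

Derivation:
Using S = Gs * w / e
S = 2.61 * 0.06 / 0.74
S = 0.2116


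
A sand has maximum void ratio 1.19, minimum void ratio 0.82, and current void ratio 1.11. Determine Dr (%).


Using Dr = (e_max - e) / (e_max - e_min) * 100
e_max - e = 1.19 - 1.11 = 0.08
e_max - e_min = 1.19 - 0.82 = 0.37
Dr = 0.08 / 0.37 * 100
Dr = 21.62 %


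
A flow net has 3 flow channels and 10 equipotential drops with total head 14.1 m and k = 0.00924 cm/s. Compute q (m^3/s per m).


Convert k to m/s for unit consistency with H:
k = 0.00924 cm/s = 0.00924 / 100 m/s = 9.24e-05 m/s
Using q = k * H * Nf / Nd
Nf / Nd = 3 / 10 = 0.3
q = 9.24e-05 * 14.1 * 0.3
q = 0.0003909 m^3/s per m


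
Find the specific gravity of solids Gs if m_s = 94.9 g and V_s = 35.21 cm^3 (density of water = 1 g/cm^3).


Result: 2.695

Derivation:
Using Gs = m_s / (V_s * rho_w)
Since rho_w = 1 g/cm^3:
Gs = 94.9 / 35.21
Gs = 2.695


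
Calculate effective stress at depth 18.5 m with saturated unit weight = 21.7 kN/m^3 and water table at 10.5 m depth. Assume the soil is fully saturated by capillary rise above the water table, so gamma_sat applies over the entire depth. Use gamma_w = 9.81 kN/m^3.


Total stress = gamma_sat * depth
sigma = 21.7 * 18.5 = 401.45 kPa
Pore water pressure u = gamma_w * (depth - d_wt)
u = 9.81 * (18.5 - 10.5) = 78.48 kPa
Effective stress = sigma - u
sigma' = 401.45 - 78.48 = 322.97 kPa


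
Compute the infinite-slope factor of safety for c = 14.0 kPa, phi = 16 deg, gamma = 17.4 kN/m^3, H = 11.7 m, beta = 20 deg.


Using Fs = c / (gamma*H*sin(beta)*cos(beta)) + tan(phi)/tan(beta)
Cohesion contribution = 14.0 / (17.4*11.7*sin(20)*cos(20))
Cohesion contribution = 0.213971
Friction contribution = tan(16)/tan(20) = 0.787826
Fs = 0.213971 + 0.787826
Fs = 1.002


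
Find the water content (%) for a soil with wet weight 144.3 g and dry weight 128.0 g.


Using w = (m_wet - m_dry) / m_dry * 100
m_wet - m_dry = 144.3 - 128.0 = 16.3 g
w = 16.3 / 128.0 * 100
w = 12.73 %


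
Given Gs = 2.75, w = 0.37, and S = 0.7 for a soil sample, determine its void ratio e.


Result: 1.4536

Derivation:
Using the relation e = Gs * w / S
e = 2.75 * 0.37 / 0.7
e = 1.4536


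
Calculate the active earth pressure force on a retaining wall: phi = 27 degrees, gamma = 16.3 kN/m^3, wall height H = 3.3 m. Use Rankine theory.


Compute active earth pressure coefficient:
Ka = tan^2(45 - phi/2) = tan^2(31.5) = 0.375525
Compute active force:
Pa = 0.5 * Ka * gamma * H^2
Pa = 0.5 * 0.375525 * 16.3 * 3.3^2
Pa = 33.33 kN/m


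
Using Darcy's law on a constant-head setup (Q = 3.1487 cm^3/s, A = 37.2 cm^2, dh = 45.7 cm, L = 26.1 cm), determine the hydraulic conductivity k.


Compute hydraulic gradient:
i = dh / L = 45.7 / 26.1 = 1.75096
Then apply Darcy's law:
k = Q / (A * i)
k = 3.1487 / (37.2 * 1.75096)
k = 3.1487 / 65.1356
k = 0.048341 cm/s


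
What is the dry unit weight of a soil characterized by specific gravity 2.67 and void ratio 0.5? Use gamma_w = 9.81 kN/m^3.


Using gamma_d = Gs * gamma_w / (1 + e)
gamma_d = 2.67 * 9.81 / (1 + 0.5)
gamma_d = 2.67 * 9.81 / 1.5
gamma_d = 17.462 kN/m^3


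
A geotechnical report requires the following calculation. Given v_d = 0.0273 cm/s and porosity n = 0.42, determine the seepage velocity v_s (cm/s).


Using v_s = v_d / n
v_s = 0.0273 / 0.42
v_s = 0.065 cm/s


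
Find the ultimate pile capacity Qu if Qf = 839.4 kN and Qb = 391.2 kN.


Result: 1230.6 kN

Derivation:
Using Qu = Qf + Qb
Qu = 839.4 + 391.2
Qu = 1230.6 kN


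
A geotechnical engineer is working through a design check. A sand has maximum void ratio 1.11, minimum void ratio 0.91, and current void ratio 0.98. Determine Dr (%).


Using Dr = (e_max - e) / (e_max - e_min) * 100
e_max - e = 1.11 - 0.98 = 0.13
e_max - e_min = 1.11 - 0.91 = 0.2
Dr = 0.13 / 0.2 * 100
Dr = 65.0 %


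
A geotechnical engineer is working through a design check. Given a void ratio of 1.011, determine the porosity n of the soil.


Using the relation n = e / (1 + e)
n = 1.011 / (1 + 1.011)
n = 1.011 / 2.011
n = 0.5027


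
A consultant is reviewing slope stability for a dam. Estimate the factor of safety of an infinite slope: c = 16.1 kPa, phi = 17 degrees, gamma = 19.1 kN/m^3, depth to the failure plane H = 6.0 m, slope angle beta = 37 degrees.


Using Fs = c / (gamma*H*sin(beta)*cos(beta)) + tan(phi)/tan(beta)
Cohesion contribution = 16.1 / (19.1*6.0*sin(37)*cos(37))
Cohesion contribution = 0.292301
Friction contribution = tan(17)/tan(37) = 0.405718
Fs = 0.292301 + 0.405718
Fs = 0.698


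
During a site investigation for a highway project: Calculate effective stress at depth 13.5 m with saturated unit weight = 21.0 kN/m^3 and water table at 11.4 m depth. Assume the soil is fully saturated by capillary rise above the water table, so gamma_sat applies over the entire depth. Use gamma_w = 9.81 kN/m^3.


Total stress = gamma_sat * depth
sigma = 21.0 * 13.5 = 283.5 kPa
Pore water pressure u = gamma_w * (depth - d_wt)
u = 9.81 * (13.5 - 11.4) = 20.601 kPa
Effective stress = sigma - u
sigma' = 283.5 - 20.601 = 262.9 kPa


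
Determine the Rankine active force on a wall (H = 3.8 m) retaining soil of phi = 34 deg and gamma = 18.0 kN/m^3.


Compute active earth pressure coefficient:
Ka = tan^2(45 - phi/2) = tan^2(28.0) = 0.282715
Compute active force:
Pa = 0.5 * Ka * gamma * H^2
Pa = 0.5 * 0.282715 * 18.0 * 3.8^2
Pa = 36.74 kN/m


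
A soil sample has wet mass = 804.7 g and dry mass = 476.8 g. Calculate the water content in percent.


Using w = (m_wet - m_dry) / m_dry * 100
m_wet - m_dry = 804.7 - 476.8 = 327.9 g
w = 327.9 / 476.8 * 100
w = 68.77 %


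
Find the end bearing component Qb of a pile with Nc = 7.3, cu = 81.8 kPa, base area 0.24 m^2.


Using Qb = Nc * cu * Ab
Qb = 7.3 * 81.8 * 0.24
Qb = 143.31 kN


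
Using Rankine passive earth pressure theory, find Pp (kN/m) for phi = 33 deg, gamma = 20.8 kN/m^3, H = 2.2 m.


Result: 170.75 kN/m

Derivation:
Compute passive earth pressure coefficient:
Kp = tan^2(45 + phi/2) = tan^2(61.5) = 3.39212
Compute passive force:
Pp = 0.5 * Kp * gamma * H^2
Pp = 0.5 * 3.39212 * 20.8 * 2.2^2
Pp = 170.75 kN/m


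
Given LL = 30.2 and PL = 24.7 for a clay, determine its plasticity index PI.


Using PI = LL - PL
PI = 30.2 - 24.7
PI = 5.5


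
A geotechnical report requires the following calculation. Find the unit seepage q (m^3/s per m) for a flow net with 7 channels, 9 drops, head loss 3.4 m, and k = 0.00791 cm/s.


Result: 0.0002092 m^3/s per m

Derivation:
Convert k to m/s for unit consistency with H:
k = 0.00791 cm/s = 0.00791 / 100 m/s = 7.91e-05 m/s
Using q = k * H * Nf / Nd
Nf / Nd = 7 / 9 = 0.7778
q = 7.91e-05 * 3.4 * 0.7778
q = 0.0002092 m^3/s per m


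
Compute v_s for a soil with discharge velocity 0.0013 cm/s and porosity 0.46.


Using v_s = v_d / n
v_s = 0.0013 / 0.46
v_s = 0.00283 cm/s


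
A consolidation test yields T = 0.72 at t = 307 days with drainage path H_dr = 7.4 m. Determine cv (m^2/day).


Using cv = T * H_dr^2 / t
H_dr^2 = 7.4^2 = 54.76
cv = 0.72 * 54.76 / 307
cv = 0.12843 m^2/day


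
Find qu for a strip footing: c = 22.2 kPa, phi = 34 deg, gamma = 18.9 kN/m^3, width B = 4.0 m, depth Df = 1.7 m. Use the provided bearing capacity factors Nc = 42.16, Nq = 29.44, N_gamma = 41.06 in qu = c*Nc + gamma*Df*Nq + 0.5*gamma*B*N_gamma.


Compute qu = c*Nc + gamma*Df*Nq + 0.5*gamma*B*N_gamma
Term 1: 22.2 * 42.16 = 935.952
Term 2: 18.9 * 1.7 * 29.44 = 945.9072
Term 3: 0.5 * 18.9 * 4.0 * 41.06 = 1552.068
qu = 935.952 + 945.9072 + 1552.068
qu = 3433.93 kPa


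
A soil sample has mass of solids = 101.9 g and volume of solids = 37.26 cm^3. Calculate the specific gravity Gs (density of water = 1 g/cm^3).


Using Gs = m_s / (V_s * rho_w)
Since rho_w = 1 g/cm^3:
Gs = 101.9 / 37.26
Gs = 2.735


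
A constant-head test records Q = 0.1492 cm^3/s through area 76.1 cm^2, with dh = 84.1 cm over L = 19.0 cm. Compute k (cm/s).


Compute hydraulic gradient:
i = dh / L = 84.1 / 19.0 = 4.42632
Then apply Darcy's law:
k = Q / (A * i)
k = 0.1492 / (76.1 * 4.42632)
k = 0.1492 / 336.843
k = 0.000443 cm/s


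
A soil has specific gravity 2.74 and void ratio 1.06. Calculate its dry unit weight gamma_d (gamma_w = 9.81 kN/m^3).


Result: 13.048 kN/m^3

Derivation:
Using gamma_d = Gs * gamma_w / (1 + e)
gamma_d = 2.74 * 9.81 / (1 + 1.06)
gamma_d = 2.74 * 9.81 / 2.06
gamma_d = 13.048 kN/m^3


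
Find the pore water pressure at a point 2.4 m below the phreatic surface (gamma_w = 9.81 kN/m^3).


Using u = gamma_w * h_w
u = 9.81 * 2.4
u = 23.54 kPa


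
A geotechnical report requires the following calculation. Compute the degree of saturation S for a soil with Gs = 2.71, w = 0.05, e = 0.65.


Using S = Gs * w / e
S = 2.71 * 0.05 / 0.65
S = 0.2085


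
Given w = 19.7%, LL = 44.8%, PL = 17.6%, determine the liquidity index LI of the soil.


First compute the plasticity index:
PI = LL - PL = 44.8 - 17.6 = 27.2
Then compute the liquidity index:
LI = (w - PL) / PI
LI = (19.7 - 17.6) / 27.2
LI = 0.077


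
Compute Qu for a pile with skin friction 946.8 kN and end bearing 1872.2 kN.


Using Qu = Qf + Qb
Qu = 946.8 + 1872.2
Qu = 2819.0 kN


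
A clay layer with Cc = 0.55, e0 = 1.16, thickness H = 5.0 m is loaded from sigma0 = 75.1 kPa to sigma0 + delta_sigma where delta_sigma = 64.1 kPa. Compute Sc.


Using Sc = Cc * H / (1 + e0) * log10((sigma0 + delta_sigma) / sigma0)
Stress ratio = (75.1 + 64.1) / 75.1 = 1.85353
log10(1.85353) = 0.267999
Cc * H / (1 + e0) = 0.55 * 5.0 / (1 + 1.16) = 1.27315
Sc = 1.27315 * 0.267999
Sc = 0.3412 m


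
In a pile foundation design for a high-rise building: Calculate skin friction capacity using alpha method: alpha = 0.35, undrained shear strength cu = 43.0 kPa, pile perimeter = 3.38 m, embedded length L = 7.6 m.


Result: 386.6 kN

Derivation:
Using Qs = alpha * cu * perimeter * L
Qs = 0.35 * 43.0 * 3.38 * 7.6
Qs = 386.6 kN


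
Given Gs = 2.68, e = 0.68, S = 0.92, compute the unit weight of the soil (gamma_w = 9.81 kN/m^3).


Result: 19.302 kN/m^3

Derivation:
Using gamma = gamma_w * (Gs + S*e) / (1 + e)
Numerator: Gs + S*e = 2.68 + 0.92*0.68 = 3.3056
Denominator: 1 + e = 1 + 0.68 = 1.68
gamma = 9.81 * 3.3056 / 1.68
gamma = 19.302 kN/m^3


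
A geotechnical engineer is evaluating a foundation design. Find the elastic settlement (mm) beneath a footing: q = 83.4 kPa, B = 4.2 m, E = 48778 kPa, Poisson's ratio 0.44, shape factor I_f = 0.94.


Using Se = q * B * (1 - nu^2) * I_f / E
1 - nu^2 = 1 - 0.44^2 = 0.8064
Se = 83.4 * 4.2 * 0.8064 * 0.94 / 48778
Se = 0.005443 m
Convert to mm: Se = 0.005443 * 1000 = 5.443 mm


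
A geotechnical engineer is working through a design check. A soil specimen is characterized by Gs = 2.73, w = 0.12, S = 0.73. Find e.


Using the relation e = Gs * w / S
e = 2.73 * 0.12 / 0.73
e = 0.4488


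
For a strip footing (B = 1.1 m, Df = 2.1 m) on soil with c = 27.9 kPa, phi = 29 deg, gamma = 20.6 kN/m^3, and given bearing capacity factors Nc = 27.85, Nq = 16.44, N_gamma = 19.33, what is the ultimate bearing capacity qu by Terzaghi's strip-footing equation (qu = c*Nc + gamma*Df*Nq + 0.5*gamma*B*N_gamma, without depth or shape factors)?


Compute qu = c*Nc + gamma*Df*Nq + 0.5*gamma*B*N_gamma
Term 1: 27.9 * 27.85 = 777.015
Term 2: 20.6 * 2.1 * 16.44 = 711.1944
Term 3: 0.5 * 20.6 * 1.1 * 19.33 = 219.0089
qu = 777.015 + 711.1944 + 219.0089
qu = 1707.22 kPa


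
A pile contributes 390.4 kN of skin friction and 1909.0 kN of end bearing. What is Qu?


Using Qu = Qf + Qb
Qu = 390.4 + 1909.0
Qu = 2299.4 kN


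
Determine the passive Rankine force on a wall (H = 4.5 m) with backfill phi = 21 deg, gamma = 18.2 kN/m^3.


Result: 390.12 kN/m

Derivation:
Compute passive earth pressure coefficient:
Kp = tan^2(45 + phi/2) = tan^2(55.5) = 2.117051
Compute passive force:
Pp = 0.5 * Kp * gamma * H^2
Pp = 0.5 * 2.117051 * 18.2 * 4.5^2
Pp = 390.12 kN/m


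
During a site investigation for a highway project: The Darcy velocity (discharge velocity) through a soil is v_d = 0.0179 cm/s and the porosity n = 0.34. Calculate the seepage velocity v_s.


Using v_s = v_d / n
v_s = 0.0179 / 0.34
v_s = 0.05265 cm/s


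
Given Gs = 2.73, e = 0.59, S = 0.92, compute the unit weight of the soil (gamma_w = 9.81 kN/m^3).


Using gamma = gamma_w * (Gs + S*e) / (1 + e)
Numerator: Gs + S*e = 2.73 + 0.92*0.59 = 3.2728
Denominator: 1 + e = 1 + 0.59 = 1.59
gamma = 9.81 * 3.2728 / 1.59
gamma = 20.193 kN/m^3


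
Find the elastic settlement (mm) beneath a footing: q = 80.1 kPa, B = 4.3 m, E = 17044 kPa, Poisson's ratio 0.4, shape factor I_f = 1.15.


Using Se = q * B * (1 - nu^2) * I_f / E
1 - nu^2 = 1 - 0.4^2 = 0.84
Se = 80.1 * 4.3 * 0.84 * 1.15 / 17044
Se = 0.019521 m
Convert to mm: Se = 0.019521 * 1000 = 19.521 mm


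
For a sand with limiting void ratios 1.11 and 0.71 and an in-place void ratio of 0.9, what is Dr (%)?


Using Dr = (e_max - e) / (e_max - e_min) * 100
e_max - e = 1.11 - 0.9 = 0.21
e_max - e_min = 1.11 - 0.71 = 0.4
Dr = 0.21 / 0.4 * 100
Dr = 52.5 %


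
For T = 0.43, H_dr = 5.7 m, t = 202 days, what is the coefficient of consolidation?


Using cv = T * H_dr^2 / t
H_dr^2 = 5.7^2 = 32.49
cv = 0.43 * 32.49 / 202
cv = 0.06916 m^2/day


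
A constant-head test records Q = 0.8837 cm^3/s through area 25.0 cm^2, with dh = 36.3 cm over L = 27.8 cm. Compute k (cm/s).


Result: 0.027071 cm/s

Derivation:
Compute hydraulic gradient:
i = dh / L = 36.3 / 27.8 = 1.30576
Then apply Darcy's law:
k = Q / (A * i)
k = 0.8837 / (25.0 * 1.30576)
k = 0.8837 / 32.6439
k = 0.027071 cm/s


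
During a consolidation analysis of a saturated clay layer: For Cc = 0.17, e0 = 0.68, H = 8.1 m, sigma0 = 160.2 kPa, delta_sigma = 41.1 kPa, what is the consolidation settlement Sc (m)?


Result: 0.0813 m

Derivation:
Using Sc = Cc * H / (1 + e0) * log10((sigma0 + delta_sigma) / sigma0)
Stress ratio = (160.2 + 41.1) / 160.2 = 1.25655
log10(1.25655) = 0.0991813
Cc * H / (1 + e0) = 0.17 * 8.1 / (1 + 0.68) = 0.819643
Sc = 0.819643 * 0.0991813
Sc = 0.0813 m


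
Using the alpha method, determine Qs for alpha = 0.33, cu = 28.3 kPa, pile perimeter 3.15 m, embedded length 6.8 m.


Result: 200.04 kN

Derivation:
Using Qs = alpha * cu * perimeter * L
Qs = 0.33 * 28.3 * 3.15 * 6.8
Qs = 200.04 kN


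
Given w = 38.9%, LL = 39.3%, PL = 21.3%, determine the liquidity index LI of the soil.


First compute the plasticity index:
PI = LL - PL = 39.3 - 21.3 = 18.0
Then compute the liquidity index:
LI = (w - PL) / PI
LI = (38.9 - 21.3) / 18.0
LI = 0.978


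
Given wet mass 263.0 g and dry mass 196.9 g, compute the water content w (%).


Using w = (m_wet - m_dry) / m_dry * 100
m_wet - m_dry = 263.0 - 196.9 = 66.1 g
w = 66.1 / 196.9 * 100
w = 33.57 %


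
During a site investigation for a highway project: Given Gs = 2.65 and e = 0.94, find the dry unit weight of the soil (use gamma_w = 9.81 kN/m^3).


Result: 13.4 kN/m^3

Derivation:
Using gamma_d = Gs * gamma_w / (1 + e)
gamma_d = 2.65 * 9.81 / (1 + 0.94)
gamma_d = 2.65 * 9.81 / 1.94
gamma_d = 13.4 kN/m^3


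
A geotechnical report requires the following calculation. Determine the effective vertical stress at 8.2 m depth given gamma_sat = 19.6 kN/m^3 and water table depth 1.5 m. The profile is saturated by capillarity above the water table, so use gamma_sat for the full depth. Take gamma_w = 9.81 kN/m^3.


Total stress = gamma_sat * depth
sigma = 19.6 * 8.2 = 160.72 kPa
Pore water pressure u = gamma_w * (depth - d_wt)
u = 9.81 * (8.2 - 1.5) = 65.727 kPa
Effective stress = sigma - u
sigma' = 160.72 - 65.727 = 94.99 kPa


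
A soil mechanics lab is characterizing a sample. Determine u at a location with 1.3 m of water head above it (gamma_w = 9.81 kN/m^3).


Using u = gamma_w * h_w
u = 9.81 * 1.3
u = 12.75 kPa


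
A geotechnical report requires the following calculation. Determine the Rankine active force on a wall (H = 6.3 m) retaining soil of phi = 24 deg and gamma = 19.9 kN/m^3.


Result: 166.55 kN/m

Derivation:
Compute active earth pressure coefficient:
Ka = tan^2(45 - phi/2) = tan^2(33.0) = 0.42173
Compute active force:
Pa = 0.5 * Ka * gamma * H^2
Pa = 0.5 * 0.42173 * 19.9 * 6.3^2
Pa = 166.55 kN/m


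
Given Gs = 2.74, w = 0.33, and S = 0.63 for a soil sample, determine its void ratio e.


Using the relation e = Gs * w / S
e = 2.74 * 0.33 / 0.63
e = 1.4352


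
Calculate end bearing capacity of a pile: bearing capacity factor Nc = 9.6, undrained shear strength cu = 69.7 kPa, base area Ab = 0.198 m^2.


Using Qb = Nc * cu * Ab
Qb = 9.6 * 69.7 * 0.198
Qb = 132.49 kN


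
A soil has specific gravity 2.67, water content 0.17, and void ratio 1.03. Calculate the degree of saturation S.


Result: 0.4407

Derivation:
Using S = Gs * w / e
S = 2.67 * 0.17 / 1.03
S = 0.4407


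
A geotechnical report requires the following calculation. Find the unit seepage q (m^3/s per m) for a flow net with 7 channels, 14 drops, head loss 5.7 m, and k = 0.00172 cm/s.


Result: 4.902e-05 m^3/s per m

Derivation:
Convert k to m/s for unit consistency with H:
k = 0.00172 cm/s = 0.00172 / 100 m/s = 1.72e-05 m/s
Using q = k * H * Nf / Nd
Nf / Nd = 7 / 14 = 0.5
q = 1.72e-05 * 5.7 * 0.5
q = 4.902e-05 m^3/s per m


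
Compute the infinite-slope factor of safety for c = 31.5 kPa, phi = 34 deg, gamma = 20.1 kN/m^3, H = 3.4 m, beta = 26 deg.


Using Fs = c / (gamma*H*sin(beta)*cos(beta)) + tan(phi)/tan(beta)
Cohesion contribution = 31.5 / (20.1*3.4*sin(26)*cos(26))
Cohesion contribution = 1.16986
Friction contribution = tan(34)/tan(26) = 1.38295
Fs = 1.16986 + 1.38295
Fs = 2.553


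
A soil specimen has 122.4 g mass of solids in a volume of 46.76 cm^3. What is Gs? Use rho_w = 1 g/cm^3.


Result: 2.618

Derivation:
Using Gs = m_s / (V_s * rho_w)
Since rho_w = 1 g/cm^3:
Gs = 122.4 / 46.76
Gs = 2.618


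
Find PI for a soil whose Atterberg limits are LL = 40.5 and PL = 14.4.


Result: 26.1

Derivation:
Using PI = LL - PL
PI = 40.5 - 14.4
PI = 26.1


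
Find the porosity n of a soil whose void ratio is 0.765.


Result: 0.4334

Derivation:
Using the relation n = e / (1 + e)
n = 0.765 / (1 + 0.765)
n = 0.765 / 1.765
n = 0.4334


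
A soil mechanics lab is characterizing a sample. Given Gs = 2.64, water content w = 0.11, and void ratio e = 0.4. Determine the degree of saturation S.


Using S = Gs * w / e
S = 2.64 * 0.11 / 0.4
S = 0.726


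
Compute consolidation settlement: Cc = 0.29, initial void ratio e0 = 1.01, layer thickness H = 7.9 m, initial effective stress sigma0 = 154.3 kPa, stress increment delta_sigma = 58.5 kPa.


Result: 0.1591 m

Derivation:
Using Sc = Cc * H / (1 + e0) * log10((sigma0 + delta_sigma) / sigma0)
Stress ratio = (154.3 + 58.5) / 154.3 = 1.37913
log10(1.37913) = 0.139606
Cc * H / (1 + e0) = 0.29 * 7.9 / (1 + 1.01) = 1.1398
Sc = 1.1398 * 0.139606
Sc = 0.1591 m


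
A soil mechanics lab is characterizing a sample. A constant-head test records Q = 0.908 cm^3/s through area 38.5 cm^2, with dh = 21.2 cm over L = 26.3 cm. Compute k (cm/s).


Compute hydraulic gradient:
i = dh / L = 21.2 / 26.3 = 0.806084
Then apply Darcy's law:
k = Q / (A * i)
k = 0.908 / (38.5 * 0.806084)
k = 0.908 / 31.0342
k = 0.029258 cm/s


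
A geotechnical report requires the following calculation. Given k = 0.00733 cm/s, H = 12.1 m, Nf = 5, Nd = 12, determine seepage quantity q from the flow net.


Convert k to m/s for unit consistency with H:
k = 0.00733 cm/s = 0.00733 / 100 m/s = 7.33e-05 m/s
Using q = k * H * Nf / Nd
Nf / Nd = 5 / 12 = 0.4167
q = 7.33e-05 * 12.1 * 0.4167
q = 0.0003696 m^3/s per m


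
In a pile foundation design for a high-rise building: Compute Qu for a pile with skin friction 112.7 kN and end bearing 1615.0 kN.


Using Qu = Qf + Qb
Qu = 112.7 + 1615.0
Qu = 1727.7 kN


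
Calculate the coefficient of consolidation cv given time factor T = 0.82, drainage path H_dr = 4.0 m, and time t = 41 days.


Using cv = T * H_dr^2 / t
H_dr^2 = 4.0^2 = 16.0
cv = 0.82 * 16.0 / 41
cv = 0.32 m^2/day


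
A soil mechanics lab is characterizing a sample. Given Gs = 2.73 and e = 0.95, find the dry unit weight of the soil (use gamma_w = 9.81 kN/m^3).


Using gamma_d = Gs * gamma_w / (1 + e)
gamma_d = 2.73 * 9.81 / (1 + 0.95)
gamma_d = 2.73 * 9.81 / 1.95
gamma_d = 13.734 kN/m^3


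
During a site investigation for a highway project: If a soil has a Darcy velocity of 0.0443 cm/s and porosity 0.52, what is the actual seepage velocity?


Using v_s = v_d / n
v_s = 0.0443 / 0.52
v_s = 0.08519 cm/s


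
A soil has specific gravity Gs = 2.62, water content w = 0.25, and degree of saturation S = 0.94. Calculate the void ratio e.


Result: 0.6968

Derivation:
Using the relation e = Gs * w / S
e = 2.62 * 0.25 / 0.94
e = 0.6968


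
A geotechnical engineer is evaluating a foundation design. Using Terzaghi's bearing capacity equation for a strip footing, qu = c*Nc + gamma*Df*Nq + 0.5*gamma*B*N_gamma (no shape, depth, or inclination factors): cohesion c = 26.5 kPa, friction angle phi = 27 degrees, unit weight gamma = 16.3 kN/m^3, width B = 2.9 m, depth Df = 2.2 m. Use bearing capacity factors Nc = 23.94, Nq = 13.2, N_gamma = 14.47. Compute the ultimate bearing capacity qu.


Compute qu = c*Nc + gamma*Df*Nq + 0.5*gamma*B*N_gamma
Term 1: 26.5 * 23.94 = 634.41
Term 2: 16.3 * 2.2 * 13.2 = 473.352
Term 3: 0.5 * 16.3 * 2.9 * 14.47 = 341.99845
qu = 634.41 + 473.352 + 341.99845
qu = 1449.76 kPa


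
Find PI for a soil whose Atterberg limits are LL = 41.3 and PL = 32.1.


Using PI = LL - PL
PI = 41.3 - 32.1
PI = 9.2


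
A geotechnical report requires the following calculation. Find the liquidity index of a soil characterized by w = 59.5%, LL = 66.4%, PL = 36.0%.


First compute the plasticity index:
PI = LL - PL = 66.4 - 36.0 = 30.4
Then compute the liquidity index:
LI = (w - PL) / PI
LI = (59.5 - 36.0) / 30.4
LI = 0.773


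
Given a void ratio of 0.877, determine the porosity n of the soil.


Using the relation n = e / (1 + e)
n = 0.877 / (1 + 0.877)
n = 0.877 / 1.877
n = 0.4672


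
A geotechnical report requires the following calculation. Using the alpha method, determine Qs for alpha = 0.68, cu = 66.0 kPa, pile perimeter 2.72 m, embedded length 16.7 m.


Result: 2038.63 kN

Derivation:
Using Qs = alpha * cu * perimeter * L
Qs = 0.68 * 66.0 * 2.72 * 16.7
Qs = 2038.63 kN


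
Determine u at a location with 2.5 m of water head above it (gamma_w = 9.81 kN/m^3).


Using u = gamma_w * h_w
u = 9.81 * 2.5
u = 24.53 kPa


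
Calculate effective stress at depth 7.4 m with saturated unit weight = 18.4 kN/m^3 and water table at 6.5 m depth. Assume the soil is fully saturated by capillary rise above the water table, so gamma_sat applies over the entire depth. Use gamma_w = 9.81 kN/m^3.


Total stress = gamma_sat * depth
sigma = 18.4 * 7.4 = 136.16 kPa
Pore water pressure u = gamma_w * (depth - d_wt)
u = 9.81 * (7.4 - 6.5) = 8.829 kPa
Effective stress = sigma - u
sigma' = 136.16 - 8.829 = 127.33 kPa


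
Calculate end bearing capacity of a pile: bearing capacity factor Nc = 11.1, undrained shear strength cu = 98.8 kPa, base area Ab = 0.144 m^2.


Using Qb = Nc * cu * Ab
Qb = 11.1 * 98.8 * 0.144
Qb = 157.92 kN


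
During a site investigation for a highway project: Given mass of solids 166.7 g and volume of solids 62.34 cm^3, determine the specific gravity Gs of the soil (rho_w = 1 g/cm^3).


Result: 2.674

Derivation:
Using Gs = m_s / (V_s * rho_w)
Since rho_w = 1 g/cm^3:
Gs = 166.7 / 62.34
Gs = 2.674


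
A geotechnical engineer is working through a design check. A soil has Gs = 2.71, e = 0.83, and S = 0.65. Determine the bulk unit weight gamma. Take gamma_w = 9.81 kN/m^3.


Using gamma = gamma_w * (Gs + S*e) / (1 + e)
Numerator: Gs + S*e = 2.71 + 0.65*0.83 = 3.2495
Denominator: 1 + e = 1 + 0.83 = 1.83
gamma = 9.81 * 3.2495 / 1.83
gamma = 17.419 kN/m^3


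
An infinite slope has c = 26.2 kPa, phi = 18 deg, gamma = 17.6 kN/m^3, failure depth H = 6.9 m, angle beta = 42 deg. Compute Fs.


Using Fs = c / (gamma*H*sin(beta)*cos(beta)) + tan(phi)/tan(beta)
Cohesion contribution = 26.2 / (17.6*6.9*sin(42)*cos(42))
Cohesion contribution = 0.433866
Friction contribution = tan(18)/tan(42) = 0.36086
Fs = 0.433866 + 0.36086
Fs = 0.795


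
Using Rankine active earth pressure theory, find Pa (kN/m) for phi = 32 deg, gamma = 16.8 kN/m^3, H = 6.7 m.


Compute active earth pressure coefficient:
Ka = tan^2(45 - phi/2) = tan^2(29.0) = 0.307259
Compute active force:
Pa = 0.5 * Ka * gamma * H^2
Pa = 0.5 * 0.307259 * 16.8 * 6.7^2
Pa = 115.86 kN/m


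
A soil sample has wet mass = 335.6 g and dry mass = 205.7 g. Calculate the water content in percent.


Result: 63.15 %

Derivation:
Using w = (m_wet - m_dry) / m_dry * 100
m_wet - m_dry = 335.6 - 205.7 = 129.9 g
w = 129.9 / 205.7 * 100
w = 63.15 %


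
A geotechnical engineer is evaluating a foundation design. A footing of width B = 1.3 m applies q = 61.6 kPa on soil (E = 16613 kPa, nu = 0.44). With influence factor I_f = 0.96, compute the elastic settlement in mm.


Using Se = q * B * (1 - nu^2) * I_f / E
1 - nu^2 = 1 - 0.44^2 = 0.8064
Se = 61.6 * 1.3 * 0.8064 * 0.96 / 16613
Se = 0.003732 m
Convert to mm: Se = 0.003732 * 1000 = 3.732 mm


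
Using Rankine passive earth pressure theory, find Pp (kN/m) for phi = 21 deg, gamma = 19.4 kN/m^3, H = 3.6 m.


Result: 266.14 kN/m

Derivation:
Compute passive earth pressure coefficient:
Kp = tan^2(45 + phi/2) = tan^2(55.5) = 2.117051
Compute passive force:
Pp = 0.5 * Kp * gamma * H^2
Pp = 0.5 * 2.117051 * 19.4 * 3.6^2
Pp = 266.14 kN/m


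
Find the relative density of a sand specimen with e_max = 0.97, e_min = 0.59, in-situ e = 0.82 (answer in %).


Result: 39.47 %

Derivation:
Using Dr = (e_max - e) / (e_max - e_min) * 100
e_max - e = 0.97 - 0.82 = 0.15
e_max - e_min = 0.97 - 0.59 = 0.38
Dr = 0.15 / 0.38 * 100
Dr = 39.47 %


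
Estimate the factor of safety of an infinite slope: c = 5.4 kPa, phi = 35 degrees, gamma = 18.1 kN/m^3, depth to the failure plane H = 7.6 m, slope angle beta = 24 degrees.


Using Fs = c / (gamma*H*sin(beta)*cos(beta)) + tan(phi)/tan(beta)
Cohesion contribution = 5.4 / (18.1*7.6*sin(24)*cos(24))
Cohesion contribution = 0.105647
Friction contribution = tan(35)/tan(24) = 1.57269
Fs = 0.105647 + 1.57269
Fs = 1.678


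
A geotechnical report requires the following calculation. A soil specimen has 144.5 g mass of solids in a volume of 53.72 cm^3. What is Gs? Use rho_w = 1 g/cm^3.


Using Gs = m_s / (V_s * rho_w)
Since rho_w = 1 g/cm^3:
Gs = 144.5 / 53.72
Gs = 2.69


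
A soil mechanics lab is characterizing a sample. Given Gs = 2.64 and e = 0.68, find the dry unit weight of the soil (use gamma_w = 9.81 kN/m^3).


Using gamma_d = Gs * gamma_w / (1 + e)
gamma_d = 2.64 * 9.81 / (1 + 0.68)
gamma_d = 2.64 * 9.81 / 1.68
gamma_d = 15.416 kN/m^3


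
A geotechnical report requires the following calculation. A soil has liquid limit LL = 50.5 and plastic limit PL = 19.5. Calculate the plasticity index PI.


Using PI = LL - PL
PI = 50.5 - 19.5
PI = 31.0


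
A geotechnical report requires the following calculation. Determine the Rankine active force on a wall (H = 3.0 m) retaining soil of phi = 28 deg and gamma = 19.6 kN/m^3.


Compute active earth pressure coefficient:
Ka = tan^2(45 - phi/2) = tan^2(31.0) = 0.361033
Compute active force:
Pa = 0.5 * Ka * gamma * H^2
Pa = 0.5 * 0.361033 * 19.6 * 3.0^2
Pa = 31.84 kN/m


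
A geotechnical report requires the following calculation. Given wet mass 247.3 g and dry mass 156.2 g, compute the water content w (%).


Using w = (m_wet - m_dry) / m_dry * 100
m_wet - m_dry = 247.3 - 156.2 = 91.1 g
w = 91.1 / 156.2 * 100
w = 58.32 %


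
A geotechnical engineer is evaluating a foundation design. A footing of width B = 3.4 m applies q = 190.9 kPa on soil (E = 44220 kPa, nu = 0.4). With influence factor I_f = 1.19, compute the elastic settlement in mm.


Result: 14.672 mm

Derivation:
Using Se = q * B * (1 - nu^2) * I_f / E
1 - nu^2 = 1 - 0.4^2 = 0.84
Se = 190.9 * 3.4 * 0.84 * 1.19 / 44220
Se = 0.014672 m
Convert to mm: Se = 0.014672 * 1000 = 14.672 mm


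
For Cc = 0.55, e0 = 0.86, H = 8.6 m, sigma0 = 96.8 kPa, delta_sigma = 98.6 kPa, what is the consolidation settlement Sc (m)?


Result: 0.7757 m

Derivation:
Using Sc = Cc * H / (1 + e0) * log10((sigma0 + delta_sigma) / sigma0)
Stress ratio = (96.8 + 98.6) / 96.8 = 2.0186
log10(2.0186) = 0.305049
Cc * H / (1 + e0) = 0.55 * 8.6 / (1 + 0.86) = 2.54301
Sc = 2.54301 * 0.305049
Sc = 0.7757 m


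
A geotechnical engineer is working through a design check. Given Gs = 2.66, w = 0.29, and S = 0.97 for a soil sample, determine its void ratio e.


Result: 0.7953

Derivation:
Using the relation e = Gs * w / S
e = 2.66 * 0.29 / 0.97
e = 0.7953


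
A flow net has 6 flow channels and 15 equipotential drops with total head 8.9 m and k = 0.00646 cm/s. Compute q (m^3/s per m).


Convert k to m/s for unit consistency with H:
k = 0.00646 cm/s = 0.00646 / 100 m/s = 6.46e-05 m/s
Using q = k * H * Nf / Nd
Nf / Nd = 6 / 15 = 0.4
q = 6.46e-05 * 8.9 * 0.4
q = 0.00023 m^3/s per m


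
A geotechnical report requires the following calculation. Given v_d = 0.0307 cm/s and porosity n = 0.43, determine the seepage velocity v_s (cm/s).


Using v_s = v_d / n
v_s = 0.0307 / 0.43
v_s = 0.0714 cm/s


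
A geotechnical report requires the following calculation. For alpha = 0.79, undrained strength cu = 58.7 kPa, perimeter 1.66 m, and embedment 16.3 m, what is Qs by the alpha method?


Result: 1254.76 kN

Derivation:
Using Qs = alpha * cu * perimeter * L
Qs = 0.79 * 58.7 * 1.66 * 16.3
Qs = 1254.76 kN


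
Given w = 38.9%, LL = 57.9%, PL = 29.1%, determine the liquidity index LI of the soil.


Result: 0.34

Derivation:
First compute the plasticity index:
PI = LL - PL = 57.9 - 29.1 = 28.8
Then compute the liquidity index:
LI = (w - PL) / PI
LI = (38.9 - 29.1) / 28.8
LI = 0.34


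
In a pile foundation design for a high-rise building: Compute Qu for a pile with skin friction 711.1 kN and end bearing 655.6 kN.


Using Qu = Qf + Qb
Qu = 711.1 + 655.6
Qu = 1366.7 kN


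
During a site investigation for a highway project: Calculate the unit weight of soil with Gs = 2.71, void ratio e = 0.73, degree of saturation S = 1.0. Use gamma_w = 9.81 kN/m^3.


Using gamma = gamma_w * (Gs + S*e) / (1 + e)
Numerator: Gs + S*e = 2.71 + 1.0*0.73 = 3.44
Denominator: 1 + e = 1 + 0.73 = 1.73
gamma = 9.81 * 3.44 / 1.73
gamma = 19.507 kN/m^3


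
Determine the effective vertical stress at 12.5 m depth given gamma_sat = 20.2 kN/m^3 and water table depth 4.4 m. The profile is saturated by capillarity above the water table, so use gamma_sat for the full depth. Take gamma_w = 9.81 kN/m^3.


Result: 173.04 kPa

Derivation:
Total stress = gamma_sat * depth
sigma = 20.2 * 12.5 = 252.5 kPa
Pore water pressure u = gamma_w * (depth - d_wt)
u = 9.81 * (12.5 - 4.4) = 79.461 kPa
Effective stress = sigma - u
sigma' = 252.5 - 79.461 = 173.04 kPa


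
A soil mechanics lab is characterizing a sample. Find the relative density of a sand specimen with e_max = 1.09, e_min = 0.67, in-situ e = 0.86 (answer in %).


Using Dr = (e_max - e) / (e_max - e_min) * 100
e_max - e = 1.09 - 0.86 = 0.23
e_max - e_min = 1.09 - 0.67 = 0.42
Dr = 0.23 / 0.42 * 100
Dr = 54.76 %


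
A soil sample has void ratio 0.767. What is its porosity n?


Using the relation n = e / (1 + e)
n = 0.767 / (1 + 0.767)
n = 0.767 / 1.767
n = 0.4341


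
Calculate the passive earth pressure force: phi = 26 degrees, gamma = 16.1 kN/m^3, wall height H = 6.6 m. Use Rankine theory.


Compute passive earth pressure coefficient:
Kp = tan^2(45 + phi/2) = tan^2(58.0) = 2.561071
Compute passive force:
Pp = 0.5 * Kp * gamma * H^2
Pp = 0.5 * 2.561071 * 16.1 * 6.6^2
Pp = 898.06 kN/m


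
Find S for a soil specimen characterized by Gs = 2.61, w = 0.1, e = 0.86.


Result: 0.3035

Derivation:
Using S = Gs * w / e
S = 2.61 * 0.1 / 0.86
S = 0.3035


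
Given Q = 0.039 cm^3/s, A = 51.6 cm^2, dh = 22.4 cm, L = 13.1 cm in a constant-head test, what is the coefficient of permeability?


Result: 0.000442 cm/s

Derivation:
Compute hydraulic gradient:
i = dh / L = 22.4 / 13.1 = 1.70992
Then apply Darcy's law:
k = Q / (A * i)
k = 0.039 / (51.6 * 1.70992)
k = 0.039 / 88.2321
k = 0.000442 cm/s


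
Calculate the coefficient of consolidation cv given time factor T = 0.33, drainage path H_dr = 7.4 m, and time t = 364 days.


Using cv = T * H_dr^2 / t
H_dr^2 = 7.4^2 = 54.76
cv = 0.33 * 54.76 / 364
cv = 0.04965 m^2/day


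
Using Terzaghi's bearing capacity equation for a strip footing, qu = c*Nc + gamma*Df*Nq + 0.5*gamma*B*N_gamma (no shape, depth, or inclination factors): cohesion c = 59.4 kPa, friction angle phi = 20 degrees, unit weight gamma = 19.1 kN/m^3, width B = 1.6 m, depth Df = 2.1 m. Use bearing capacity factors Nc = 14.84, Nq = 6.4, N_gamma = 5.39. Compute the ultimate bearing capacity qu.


Result: 1220.56 kPa

Derivation:
Compute qu = c*Nc + gamma*Df*Nq + 0.5*gamma*B*N_gamma
Term 1: 59.4 * 14.84 = 881.496
Term 2: 19.1 * 2.1 * 6.4 = 256.704
Term 3: 0.5 * 19.1 * 1.6 * 5.39 = 82.3592
qu = 881.496 + 256.704 + 82.3592
qu = 1220.56 kPa


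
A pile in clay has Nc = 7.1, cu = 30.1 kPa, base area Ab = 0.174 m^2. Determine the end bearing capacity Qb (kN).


Using Qb = Nc * cu * Ab
Qb = 7.1 * 30.1 * 0.174
Qb = 37.19 kN


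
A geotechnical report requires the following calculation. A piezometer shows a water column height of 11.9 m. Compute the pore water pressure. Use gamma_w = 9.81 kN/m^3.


Using u = gamma_w * h_w
u = 9.81 * 11.9
u = 116.74 kPa


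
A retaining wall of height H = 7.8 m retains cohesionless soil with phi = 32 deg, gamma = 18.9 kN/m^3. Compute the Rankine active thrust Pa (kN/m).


Compute active earth pressure coefficient:
Ka = tan^2(45 - phi/2) = tan^2(29.0) = 0.307259
Compute active force:
Pa = 0.5 * Ka * gamma * H^2
Pa = 0.5 * 0.307259 * 18.9 * 7.8^2
Pa = 176.65 kN/m


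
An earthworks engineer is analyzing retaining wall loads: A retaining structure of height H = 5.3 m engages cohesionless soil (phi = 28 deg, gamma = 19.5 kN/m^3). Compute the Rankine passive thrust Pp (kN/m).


Compute passive earth pressure coefficient:
Kp = tan^2(45 + phi/2) = tan^2(59.0) = 2.769826
Compute passive force:
Pp = 0.5 * Kp * gamma * H^2
Pp = 0.5 * 2.769826 * 19.5 * 5.3^2
Pp = 758.59 kN/m


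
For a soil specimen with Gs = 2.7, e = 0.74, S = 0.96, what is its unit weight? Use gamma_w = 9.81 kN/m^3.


Using gamma = gamma_w * (Gs + S*e) / (1 + e)
Numerator: Gs + S*e = 2.7 + 0.96*0.74 = 3.4104
Denominator: 1 + e = 1 + 0.74 = 1.74
gamma = 9.81 * 3.4104 / 1.74
gamma = 19.228 kN/m^3


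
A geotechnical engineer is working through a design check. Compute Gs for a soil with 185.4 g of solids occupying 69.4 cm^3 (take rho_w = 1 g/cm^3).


Result: 2.671

Derivation:
Using Gs = m_s / (V_s * rho_w)
Since rho_w = 1 g/cm^3:
Gs = 185.4 / 69.4
Gs = 2.671


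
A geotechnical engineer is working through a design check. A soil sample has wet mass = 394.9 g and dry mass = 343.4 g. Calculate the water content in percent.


Result: 15.0 %

Derivation:
Using w = (m_wet - m_dry) / m_dry * 100
m_wet - m_dry = 394.9 - 343.4 = 51.5 g
w = 51.5 / 343.4 * 100
w = 15.0 %


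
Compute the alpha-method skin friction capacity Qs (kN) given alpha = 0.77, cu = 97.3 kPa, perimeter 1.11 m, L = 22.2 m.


Using Qs = alpha * cu * perimeter * L
Qs = 0.77 * 97.3 * 1.11 * 22.2
Qs = 1846.2 kN


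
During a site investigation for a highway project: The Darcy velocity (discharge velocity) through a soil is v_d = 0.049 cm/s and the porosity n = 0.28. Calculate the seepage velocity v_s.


Result: 0.175 cm/s

Derivation:
Using v_s = v_d / n
v_s = 0.049 / 0.28
v_s = 0.175 cm/s


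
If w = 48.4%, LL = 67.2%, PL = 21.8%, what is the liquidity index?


First compute the plasticity index:
PI = LL - PL = 67.2 - 21.8 = 45.4
Then compute the liquidity index:
LI = (w - PL) / PI
LI = (48.4 - 21.8) / 45.4
LI = 0.586


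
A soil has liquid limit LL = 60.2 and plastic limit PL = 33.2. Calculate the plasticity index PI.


Result: 27.0

Derivation:
Using PI = LL - PL
PI = 60.2 - 33.2
PI = 27.0


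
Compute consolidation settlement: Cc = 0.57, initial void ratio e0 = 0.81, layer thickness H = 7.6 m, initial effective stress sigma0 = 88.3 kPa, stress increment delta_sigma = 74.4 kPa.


Result: 0.6353 m

Derivation:
Using Sc = Cc * H / (1 + e0) * log10((sigma0 + delta_sigma) / sigma0)
Stress ratio = (88.3 + 74.4) / 88.3 = 1.84258
log10(1.84258) = 0.265427
Cc * H / (1 + e0) = 0.57 * 7.6 / (1 + 0.81) = 2.39337
Sc = 2.39337 * 0.265427
Sc = 0.6353 m


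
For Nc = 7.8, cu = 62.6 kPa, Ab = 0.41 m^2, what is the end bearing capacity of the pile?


Using Qb = Nc * cu * Ab
Qb = 7.8 * 62.6 * 0.41
Qb = 200.19 kN


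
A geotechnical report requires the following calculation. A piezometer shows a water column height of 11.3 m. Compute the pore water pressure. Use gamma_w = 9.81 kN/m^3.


Using u = gamma_w * h_w
u = 9.81 * 11.3
u = 110.85 kPa


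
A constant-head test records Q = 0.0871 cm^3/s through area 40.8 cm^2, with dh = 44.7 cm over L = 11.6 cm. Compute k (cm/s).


Result: 0.000554 cm/s

Derivation:
Compute hydraulic gradient:
i = dh / L = 44.7 / 11.6 = 3.85345
Then apply Darcy's law:
k = Q / (A * i)
k = 0.0871 / (40.8 * 3.85345)
k = 0.0871 / 157.221
k = 0.000554 cm/s


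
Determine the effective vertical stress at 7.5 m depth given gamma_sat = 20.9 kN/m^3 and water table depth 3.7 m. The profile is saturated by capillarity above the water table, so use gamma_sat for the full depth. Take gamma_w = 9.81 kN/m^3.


Total stress = gamma_sat * depth
sigma = 20.9 * 7.5 = 156.75 kPa
Pore water pressure u = gamma_w * (depth - d_wt)
u = 9.81 * (7.5 - 3.7) = 37.278 kPa
Effective stress = sigma - u
sigma' = 156.75 - 37.278 = 119.47 kPa


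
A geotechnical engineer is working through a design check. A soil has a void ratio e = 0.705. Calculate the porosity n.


Using the relation n = e / (1 + e)
n = 0.705 / (1 + 0.705)
n = 0.705 / 1.705
n = 0.4135
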